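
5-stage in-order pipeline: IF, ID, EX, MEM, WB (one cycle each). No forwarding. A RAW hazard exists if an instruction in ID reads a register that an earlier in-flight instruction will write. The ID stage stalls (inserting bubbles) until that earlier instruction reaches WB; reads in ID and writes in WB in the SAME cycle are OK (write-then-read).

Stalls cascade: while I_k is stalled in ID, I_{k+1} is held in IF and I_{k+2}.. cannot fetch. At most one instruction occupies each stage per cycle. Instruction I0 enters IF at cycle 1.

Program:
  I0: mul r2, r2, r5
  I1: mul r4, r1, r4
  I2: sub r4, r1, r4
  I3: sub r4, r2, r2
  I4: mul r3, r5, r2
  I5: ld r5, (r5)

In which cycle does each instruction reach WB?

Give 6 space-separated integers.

Answer: 5 6 9 10 11 12

Derivation:
I0 mul r2 <- r2,r5: IF@1 ID@2 stall=0 (-) EX@3 MEM@4 WB@5
I1 mul r4 <- r1,r4: IF@2 ID@3 stall=0 (-) EX@4 MEM@5 WB@6
I2 sub r4 <- r1,r4: IF@3 ID@4 stall=2 (RAW on I1.r4 (WB@6)) EX@7 MEM@8 WB@9
I3 sub r4 <- r2,r2: IF@4 ID@7 stall=0 (-) EX@8 MEM@9 WB@10
I4 mul r3 <- r5,r2: IF@7 ID@8 stall=0 (-) EX@9 MEM@10 WB@11
I5 ld r5 <- r5: IF@8 ID@9 stall=0 (-) EX@10 MEM@11 WB@12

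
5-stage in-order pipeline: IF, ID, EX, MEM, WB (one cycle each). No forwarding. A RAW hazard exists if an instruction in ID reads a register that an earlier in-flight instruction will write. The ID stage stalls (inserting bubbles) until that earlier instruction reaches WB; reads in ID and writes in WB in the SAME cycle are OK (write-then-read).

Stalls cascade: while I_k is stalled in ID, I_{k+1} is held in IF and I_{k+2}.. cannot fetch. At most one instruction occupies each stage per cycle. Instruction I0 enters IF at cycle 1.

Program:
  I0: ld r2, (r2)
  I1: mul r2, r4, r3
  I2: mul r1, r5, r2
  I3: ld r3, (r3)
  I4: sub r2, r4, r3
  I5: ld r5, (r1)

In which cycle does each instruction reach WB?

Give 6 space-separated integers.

I0 ld r2 <- r2: IF@1 ID@2 stall=0 (-) EX@3 MEM@4 WB@5
I1 mul r2 <- r4,r3: IF@2 ID@3 stall=0 (-) EX@4 MEM@5 WB@6
I2 mul r1 <- r5,r2: IF@3 ID@4 stall=2 (RAW on I1.r2 (WB@6)) EX@7 MEM@8 WB@9
I3 ld r3 <- r3: IF@4 ID@7 stall=0 (-) EX@8 MEM@9 WB@10
I4 sub r2 <- r4,r3: IF@7 ID@8 stall=2 (RAW on I3.r3 (WB@10)) EX@11 MEM@12 WB@13
I5 ld r5 <- r1: IF@8 ID@11 stall=0 (-) EX@12 MEM@13 WB@14

Answer: 5 6 9 10 13 14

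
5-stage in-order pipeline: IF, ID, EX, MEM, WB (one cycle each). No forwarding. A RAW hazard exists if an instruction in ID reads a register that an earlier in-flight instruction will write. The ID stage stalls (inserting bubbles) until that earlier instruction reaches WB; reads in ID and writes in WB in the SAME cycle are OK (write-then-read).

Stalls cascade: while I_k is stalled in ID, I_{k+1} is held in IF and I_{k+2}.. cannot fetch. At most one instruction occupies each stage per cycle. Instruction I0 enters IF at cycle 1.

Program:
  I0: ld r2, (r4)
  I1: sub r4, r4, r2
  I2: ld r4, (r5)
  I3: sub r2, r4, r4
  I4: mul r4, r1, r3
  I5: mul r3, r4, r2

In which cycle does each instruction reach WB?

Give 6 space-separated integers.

I0 ld r2 <- r4: IF@1 ID@2 stall=0 (-) EX@3 MEM@4 WB@5
I1 sub r4 <- r4,r2: IF@2 ID@3 stall=2 (RAW on I0.r2 (WB@5)) EX@6 MEM@7 WB@8
I2 ld r4 <- r5: IF@3 ID@6 stall=0 (-) EX@7 MEM@8 WB@9
I3 sub r2 <- r4,r4: IF@6 ID@7 stall=2 (RAW on I2.r4 (WB@9)) EX@10 MEM@11 WB@12
I4 mul r4 <- r1,r3: IF@7 ID@10 stall=0 (-) EX@11 MEM@12 WB@13
I5 mul r3 <- r4,r2: IF@10 ID@11 stall=2 (RAW on I4.r4 (WB@13)) EX@14 MEM@15 WB@16

Answer: 5 8 9 12 13 16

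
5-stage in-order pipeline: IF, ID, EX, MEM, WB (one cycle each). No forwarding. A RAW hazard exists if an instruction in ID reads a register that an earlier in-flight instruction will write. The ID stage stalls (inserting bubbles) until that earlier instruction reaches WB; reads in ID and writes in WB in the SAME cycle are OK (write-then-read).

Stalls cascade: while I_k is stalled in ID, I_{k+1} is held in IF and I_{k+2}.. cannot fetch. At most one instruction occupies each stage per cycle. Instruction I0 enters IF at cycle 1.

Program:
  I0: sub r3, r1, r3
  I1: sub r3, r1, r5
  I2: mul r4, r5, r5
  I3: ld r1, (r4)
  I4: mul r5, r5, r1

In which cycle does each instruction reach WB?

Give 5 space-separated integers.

Answer: 5 6 7 10 13

Derivation:
I0 sub r3 <- r1,r3: IF@1 ID@2 stall=0 (-) EX@3 MEM@4 WB@5
I1 sub r3 <- r1,r5: IF@2 ID@3 stall=0 (-) EX@4 MEM@5 WB@6
I2 mul r4 <- r5,r5: IF@3 ID@4 stall=0 (-) EX@5 MEM@6 WB@7
I3 ld r1 <- r4: IF@4 ID@5 stall=2 (RAW on I2.r4 (WB@7)) EX@8 MEM@9 WB@10
I4 mul r5 <- r5,r1: IF@5 ID@8 stall=2 (RAW on I3.r1 (WB@10)) EX@11 MEM@12 WB@13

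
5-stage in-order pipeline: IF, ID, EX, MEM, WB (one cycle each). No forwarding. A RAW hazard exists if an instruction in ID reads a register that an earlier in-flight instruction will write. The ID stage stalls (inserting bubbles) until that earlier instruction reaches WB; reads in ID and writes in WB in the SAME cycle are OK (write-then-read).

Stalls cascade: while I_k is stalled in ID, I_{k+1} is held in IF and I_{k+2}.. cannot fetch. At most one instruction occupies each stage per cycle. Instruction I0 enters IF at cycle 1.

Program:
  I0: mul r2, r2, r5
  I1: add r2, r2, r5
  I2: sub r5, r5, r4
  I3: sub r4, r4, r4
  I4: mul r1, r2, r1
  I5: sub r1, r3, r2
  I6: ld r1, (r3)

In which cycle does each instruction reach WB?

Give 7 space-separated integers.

I0 mul r2 <- r2,r5: IF@1 ID@2 stall=0 (-) EX@3 MEM@4 WB@5
I1 add r2 <- r2,r5: IF@2 ID@3 stall=2 (RAW on I0.r2 (WB@5)) EX@6 MEM@7 WB@8
I2 sub r5 <- r5,r4: IF@3 ID@6 stall=0 (-) EX@7 MEM@8 WB@9
I3 sub r4 <- r4,r4: IF@6 ID@7 stall=0 (-) EX@8 MEM@9 WB@10
I4 mul r1 <- r2,r1: IF@7 ID@8 stall=0 (-) EX@9 MEM@10 WB@11
I5 sub r1 <- r3,r2: IF@8 ID@9 stall=0 (-) EX@10 MEM@11 WB@12
I6 ld r1 <- r3: IF@9 ID@10 stall=0 (-) EX@11 MEM@12 WB@13

Answer: 5 8 9 10 11 12 13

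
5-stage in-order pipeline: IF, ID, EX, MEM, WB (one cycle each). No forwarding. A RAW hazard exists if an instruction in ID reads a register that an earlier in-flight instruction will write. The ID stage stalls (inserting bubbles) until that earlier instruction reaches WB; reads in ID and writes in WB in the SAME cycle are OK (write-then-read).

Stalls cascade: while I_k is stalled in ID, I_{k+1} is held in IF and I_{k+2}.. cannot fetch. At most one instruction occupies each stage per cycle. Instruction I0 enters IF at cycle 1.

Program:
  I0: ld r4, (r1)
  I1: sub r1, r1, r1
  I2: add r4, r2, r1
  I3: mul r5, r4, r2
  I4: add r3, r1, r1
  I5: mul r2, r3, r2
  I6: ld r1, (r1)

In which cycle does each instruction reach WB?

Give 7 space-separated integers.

I0 ld r4 <- r1: IF@1 ID@2 stall=0 (-) EX@3 MEM@4 WB@5
I1 sub r1 <- r1,r1: IF@2 ID@3 stall=0 (-) EX@4 MEM@5 WB@6
I2 add r4 <- r2,r1: IF@3 ID@4 stall=2 (RAW on I1.r1 (WB@6)) EX@7 MEM@8 WB@9
I3 mul r5 <- r4,r2: IF@4 ID@7 stall=2 (RAW on I2.r4 (WB@9)) EX@10 MEM@11 WB@12
I4 add r3 <- r1,r1: IF@7 ID@10 stall=0 (-) EX@11 MEM@12 WB@13
I5 mul r2 <- r3,r2: IF@10 ID@11 stall=2 (RAW on I4.r3 (WB@13)) EX@14 MEM@15 WB@16
I6 ld r1 <- r1: IF@11 ID@14 stall=0 (-) EX@15 MEM@16 WB@17

Answer: 5 6 9 12 13 16 17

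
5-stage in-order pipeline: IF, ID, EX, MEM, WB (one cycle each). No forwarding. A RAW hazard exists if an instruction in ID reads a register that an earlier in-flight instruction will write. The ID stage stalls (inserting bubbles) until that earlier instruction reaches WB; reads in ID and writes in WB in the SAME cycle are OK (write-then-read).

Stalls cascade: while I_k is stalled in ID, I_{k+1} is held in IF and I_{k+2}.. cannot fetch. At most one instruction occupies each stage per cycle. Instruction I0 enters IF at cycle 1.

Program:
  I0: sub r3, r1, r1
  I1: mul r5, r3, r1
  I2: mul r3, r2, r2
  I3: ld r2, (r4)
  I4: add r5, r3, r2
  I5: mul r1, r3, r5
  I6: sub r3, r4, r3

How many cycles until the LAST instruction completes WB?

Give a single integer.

Answer: 17

Derivation:
I0 sub r3 <- r1,r1: IF@1 ID@2 stall=0 (-) EX@3 MEM@4 WB@5
I1 mul r5 <- r3,r1: IF@2 ID@3 stall=2 (RAW on I0.r3 (WB@5)) EX@6 MEM@7 WB@8
I2 mul r3 <- r2,r2: IF@3 ID@6 stall=0 (-) EX@7 MEM@8 WB@9
I3 ld r2 <- r4: IF@6 ID@7 stall=0 (-) EX@8 MEM@9 WB@10
I4 add r5 <- r3,r2: IF@7 ID@8 stall=2 (RAW on I3.r2 (WB@10)) EX@11 MEM@12 WB@13
I5 mul r1 <- r3,r5: IF@8 ID@11 stall=2 (RAW on I4.r5 (WB@13)) EX@14 MEM@15 WB@16
I6 sub r3 <- r4,r3: IF@11 ID@14 stall=0 (-) EX@15 MEM@16 WB@17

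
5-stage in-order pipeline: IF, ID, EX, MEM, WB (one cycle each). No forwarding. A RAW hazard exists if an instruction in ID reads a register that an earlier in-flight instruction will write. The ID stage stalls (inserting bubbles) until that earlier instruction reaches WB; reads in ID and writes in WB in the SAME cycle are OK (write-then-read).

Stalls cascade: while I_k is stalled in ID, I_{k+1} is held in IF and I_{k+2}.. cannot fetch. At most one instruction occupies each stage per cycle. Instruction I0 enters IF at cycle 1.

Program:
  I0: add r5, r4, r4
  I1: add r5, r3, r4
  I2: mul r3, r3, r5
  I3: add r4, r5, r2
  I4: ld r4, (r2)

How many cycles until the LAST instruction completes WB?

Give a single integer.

Answer: 11

Derivation:
I0 add r5 <- r4,r4: IF@1 ID@2 stall=0 (-) EX@3 MEM@4 WB@5
I1 add r5 <- r3,r4: IF@2 ID@3 stall=0 (-) EX@4 MEM@5 WB@6
I2 mul r3 <- r3,r5: IF@3 ID@4 stall=2 (RAW on I1.r5 (WB@6)) EX@7 MEM@8 WB@9
I3 add r4 <- r5,r2: IF@4 ID@7 stall=0 (-) EX@8 MEM@9 WB@10
I4 ld r4 <- r2: IF@7 ID@8 stall=0 (-) EX@9 MEM@10 WB@11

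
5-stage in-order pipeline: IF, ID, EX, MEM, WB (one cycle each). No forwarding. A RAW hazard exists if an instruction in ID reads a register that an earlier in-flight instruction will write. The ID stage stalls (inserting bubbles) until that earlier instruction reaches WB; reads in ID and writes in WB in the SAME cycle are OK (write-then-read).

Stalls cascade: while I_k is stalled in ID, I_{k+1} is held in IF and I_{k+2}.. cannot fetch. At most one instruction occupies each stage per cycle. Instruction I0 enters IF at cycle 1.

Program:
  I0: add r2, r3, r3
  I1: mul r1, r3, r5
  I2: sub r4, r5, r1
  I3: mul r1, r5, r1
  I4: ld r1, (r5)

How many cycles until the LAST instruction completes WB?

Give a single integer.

I0 add r2 <- r3,r3: IF@1 ID@2 stall=0 (-) EX@3 MEM@4 WB@5
I1 mul r1 <- r3,r5: IF@2 ID@3 stall=0 (-) EX@4 MEM@5 WB@6
I2 sub r4 <- r5,r1: IF@3 ID@4 stall=2 (RAW on I1.r1 (WB@6)) EX@7 MEM@8 WB@9
I3 mul r1 <- r5,r1: IF@4 ID@7 stall=0 (-) EX@8 MEM@9 WB@10
I4 ld r1 <- r5: IF@7 ID@8 stall=0 (-) EX@9 MEM@10 WB@11

Answer: 11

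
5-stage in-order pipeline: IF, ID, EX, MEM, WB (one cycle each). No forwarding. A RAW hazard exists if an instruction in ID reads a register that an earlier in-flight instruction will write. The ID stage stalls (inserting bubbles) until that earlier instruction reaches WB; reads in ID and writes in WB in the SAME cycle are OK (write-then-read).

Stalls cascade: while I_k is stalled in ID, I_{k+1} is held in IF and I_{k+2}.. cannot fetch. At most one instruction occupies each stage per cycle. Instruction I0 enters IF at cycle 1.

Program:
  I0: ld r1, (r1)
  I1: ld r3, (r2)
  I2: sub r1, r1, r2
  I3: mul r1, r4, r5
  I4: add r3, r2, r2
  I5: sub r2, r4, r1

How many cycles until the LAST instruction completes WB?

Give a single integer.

I0 ld r1 <- r1: IF@1 ID@2 stall=0 (-) EX@3 MEM@4 WB@5
I1 ld r3 <- r2: IF@2 ID@3 stall=0 (-) EX@4 MEM@5 WB@6
I2 sub r1 <- r1,r2: IF@3 ID@4 stall=1 (RAW on I0.r1 (WB@5)) EX@6 MEM@7 WB@8
I3 mul r1 <- r4,r5: IF@4 ID@6 stall=0 (-) EX@7 MEM@8 WB@9
I4 add r3 <- r2,r2: IF@6 ID@7 stall=0 (-) EX@8 MEM@9 WB@10
I5 sub r2 <- r4,r1: IF@7 ID@8 stall=1 (RAW on I3.r1 (WB@9)) EX@10 MEM@11 WB@12

Answer: 12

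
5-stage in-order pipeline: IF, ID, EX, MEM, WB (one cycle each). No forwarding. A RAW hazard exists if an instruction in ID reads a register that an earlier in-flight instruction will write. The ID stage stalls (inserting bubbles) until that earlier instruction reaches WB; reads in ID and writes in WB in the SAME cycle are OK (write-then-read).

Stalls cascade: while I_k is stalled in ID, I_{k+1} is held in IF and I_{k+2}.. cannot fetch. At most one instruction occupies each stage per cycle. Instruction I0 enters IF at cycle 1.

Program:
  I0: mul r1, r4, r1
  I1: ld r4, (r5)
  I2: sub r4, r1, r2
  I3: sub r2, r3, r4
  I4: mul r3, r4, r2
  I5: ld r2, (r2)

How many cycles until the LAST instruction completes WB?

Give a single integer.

Answer: 15

Derivation:
I0 mul r1 <- r4,r1: IF@1 ID@2 stall=0 (-) EX@3 MEM@4 WB@5
I1 ld r4 <- r5: IF@2 ID@3 stall=0 (-) EX@4 MEM@5 WB@6
I2 sub r4 <- r1,r2: IF@3 ID@4 stall=1 (RAW on I0.r1 (WB@5)) EX@6 MEM@7 WB@8
I3 sub r2 <- r3,r4: IF@4 ID@6 stall=2 (RAW on I2.r4 (WB@8)) EX@9 MEM@10 WB@11
I4 mul r3 <- r4,r2: IF@6 ID@9 stall=2 (RAW on I3.r2 (WB@11)) EX@12 MEM@13 WB@14
I5 ld r2 <- r2: IF@9 ID@12 stall=0 (-) EX@13 MEM@14 WB@15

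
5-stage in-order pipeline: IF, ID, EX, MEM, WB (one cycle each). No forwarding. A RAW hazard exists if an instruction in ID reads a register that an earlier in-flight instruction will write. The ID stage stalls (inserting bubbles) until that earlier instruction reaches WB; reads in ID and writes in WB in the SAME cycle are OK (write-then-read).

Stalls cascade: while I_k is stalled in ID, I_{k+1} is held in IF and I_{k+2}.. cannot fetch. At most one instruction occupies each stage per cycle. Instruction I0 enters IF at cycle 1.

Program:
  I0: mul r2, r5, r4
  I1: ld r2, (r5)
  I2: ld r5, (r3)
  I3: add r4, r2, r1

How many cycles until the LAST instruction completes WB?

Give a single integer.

Answer: 9

Derivation:
I0 mul r2 <- r5,r4: IF@1 ID@2 stall=0 (-) EX@3 MEM@4 WB@5
I1 ld r2 <- r5: IF@2 ID@3 stall=0 (-) EX@4 MEM@5 WB@6
I2 ld r5 <- r3: IF@3 ID@4 stall=0 (-) EX@5 MEM@6 WB@7
I3 add r4 <- r2,r1: IF@4 ID@5 stall=1 (RAW on I1.r2 (WB@6)) EX@7 MEM@8 WB@9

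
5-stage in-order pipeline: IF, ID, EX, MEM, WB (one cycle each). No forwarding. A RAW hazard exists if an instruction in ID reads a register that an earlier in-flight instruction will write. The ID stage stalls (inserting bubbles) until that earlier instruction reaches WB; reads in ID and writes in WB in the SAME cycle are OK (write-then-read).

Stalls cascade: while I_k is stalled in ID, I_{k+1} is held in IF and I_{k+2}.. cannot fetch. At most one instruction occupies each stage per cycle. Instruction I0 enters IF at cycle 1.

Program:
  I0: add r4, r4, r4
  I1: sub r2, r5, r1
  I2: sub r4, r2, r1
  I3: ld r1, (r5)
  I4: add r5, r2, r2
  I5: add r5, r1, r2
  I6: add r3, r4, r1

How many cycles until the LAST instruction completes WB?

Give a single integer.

Answer: 14

Derivation:
I0 add r4 <- r4,r4: IF@1 ID@2 stall=0 (-) EX@3 MEM@4 WB@5
I1 sub r2 <- r5,r1: IF@2 ID@3 stall=0 (-) EX@4 MEM@5 WB@6
I2 sub r4 <- r2,r1: IF@3 ID@4 stall=2 (RAW on I1.r2 (WB@6)) EX@7 MEM@8 WB@9
I3 ld r1 <- r5: IF@4 ID@7 stall=0 (-) EX@8 MEM@9 WB@10
I4 add r5 <- r2,r2: IF@7 ID@8 stall=0 (-) EX@9 MEM@10 WB@11
I5 add r5 <- r1,r2: IF@8 ID@9 stall=1 (RAW on I3.r1 (WB@10)) EX@11 MEM@12 WB@13
I6 add r3 <- r4,r1: IF@9 ID@11 stall=0 (-) EX@12 MEM@13 WB@14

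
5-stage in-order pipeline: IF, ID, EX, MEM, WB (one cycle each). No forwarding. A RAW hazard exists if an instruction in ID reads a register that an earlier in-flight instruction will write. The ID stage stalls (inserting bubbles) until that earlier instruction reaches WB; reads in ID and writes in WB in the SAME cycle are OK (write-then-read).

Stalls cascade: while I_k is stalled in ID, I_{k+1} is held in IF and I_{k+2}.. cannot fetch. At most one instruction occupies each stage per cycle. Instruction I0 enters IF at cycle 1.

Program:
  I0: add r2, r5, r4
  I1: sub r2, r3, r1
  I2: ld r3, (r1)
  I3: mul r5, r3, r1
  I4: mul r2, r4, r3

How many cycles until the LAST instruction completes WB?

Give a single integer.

I0 add r2 <- r5,r4: IF@1 ID@2 stall=0 (-) EX@3 MEM@4 WB@5
I1 sub r2 <- r3,r1: IF@2 ID@3 stall=0 (-) EX@4 MEM@5 WB@6
I2 ld r3 <- r1: IF@3 ID@4 stall=0 (-) EX@5 MEM@6 WB@7
I3 mul r5 <- r3,r1: IF@4 ID@5 stall=2 (RAW on I2.r3 (WB@7)) EX@8 MEM@9 WB@10
I4 mul r2 <- r4,r3: IF@5 ID@8 stall=0 (-) EX@9 MEM@10 WB@11

Answer: 11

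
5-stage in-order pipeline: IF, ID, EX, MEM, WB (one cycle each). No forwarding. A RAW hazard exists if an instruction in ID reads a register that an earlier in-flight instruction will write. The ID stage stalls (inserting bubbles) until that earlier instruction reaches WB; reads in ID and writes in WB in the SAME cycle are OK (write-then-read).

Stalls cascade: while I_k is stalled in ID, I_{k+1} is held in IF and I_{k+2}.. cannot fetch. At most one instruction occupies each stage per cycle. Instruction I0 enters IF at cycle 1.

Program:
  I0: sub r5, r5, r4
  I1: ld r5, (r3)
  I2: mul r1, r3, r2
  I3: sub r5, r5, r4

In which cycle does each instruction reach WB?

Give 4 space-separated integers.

Answer: 5 6 7 9

Derivation:
I0 sub r5 <- r5,r4: IF@1 ID@2 stall=0 (-) EX@3 MEM@4 WB@5
I1 ld r5 <- r3: IF@2 ID@3 stall=0 (-) EX@4 MEM@5 WB@6
I2 mul r1 <- r3,r2: IF@3 ID@4 stall=0 (-) EX@5 MEM@6 WB@7
I3 sub r5 <- r5,r4: IF@4 ID@5 stall=1 (RAW on I1.r5 (WB@6)) EX@7 MEM@8 WB@9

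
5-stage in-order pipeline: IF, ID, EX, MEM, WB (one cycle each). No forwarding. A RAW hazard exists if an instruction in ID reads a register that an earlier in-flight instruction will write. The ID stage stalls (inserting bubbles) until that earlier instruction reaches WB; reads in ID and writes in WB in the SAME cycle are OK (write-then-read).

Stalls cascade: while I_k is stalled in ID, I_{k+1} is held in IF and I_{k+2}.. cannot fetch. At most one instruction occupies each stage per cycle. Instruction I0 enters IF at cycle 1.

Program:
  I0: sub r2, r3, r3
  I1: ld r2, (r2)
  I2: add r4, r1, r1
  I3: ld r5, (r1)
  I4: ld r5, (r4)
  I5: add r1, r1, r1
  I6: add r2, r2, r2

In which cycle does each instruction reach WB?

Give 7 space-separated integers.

I0 sub r2 <- r3,r3: IF@1 ID@2 stall=0 (-) EX@3 MEM@4 WB@5
I1 ld r2 <- r2: IF@2 ID@3 stall=2 (RAW on I0.r2 (WB@5)) EX@6 MEM@7 WB@8
I2 add r4 <- r1,r1: IF@3 ID@6 stall=0 (-) EX@7 MEM@8 WB@9
I3 ld r5 <- r1: IF@6 ID@7 stall=0 (-) EX@8 MEM@9 WB@10
I4 ld r5 <- r4: IF@7 ID@8 stall=1 (RAW on I2.r4 (WB@9)) EX@10 MEM@11 WB@12
I5 add r1 <- r1,r1: IF@8 ID@10 stall=0 (-) EX@11 MEM@12 WB@13
I6 add r2 <- r2,r2: IF@10 ID@11 stall=0 (-) EX@12 MEM@13 WB@14

Answer: 5 8 9 10 12 13 14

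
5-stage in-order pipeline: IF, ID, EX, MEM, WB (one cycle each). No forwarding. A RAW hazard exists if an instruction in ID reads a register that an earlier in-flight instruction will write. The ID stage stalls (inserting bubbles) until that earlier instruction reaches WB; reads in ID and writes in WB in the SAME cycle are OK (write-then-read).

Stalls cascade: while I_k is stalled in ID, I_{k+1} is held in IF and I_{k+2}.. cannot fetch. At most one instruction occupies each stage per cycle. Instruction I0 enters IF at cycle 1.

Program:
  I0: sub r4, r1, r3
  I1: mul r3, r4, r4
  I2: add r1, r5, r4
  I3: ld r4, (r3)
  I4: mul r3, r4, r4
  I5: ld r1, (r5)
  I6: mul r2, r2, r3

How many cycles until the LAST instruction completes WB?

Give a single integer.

Answer: 17

Derivation:
I0 sub r4 <- r1,r3: IF@1 ID@2 stall=0 (-) EX@3 MEM@4 WB@5
I1 mul r3 <- r4,r4: IF@2 ID@3 stall=2 (RAW on I0.r4 (WB@5)) EX@6 MEM@7 WB@8
I2 add r1 <- r5,r4: IF@3 ID@6 stall=0 (-) EX@7 MEM@8 WB@9
I3 ld r4 <- r3: IF@6 ID@7 stall=1 (RAW on I1.r3 (WB@8)) EX@9 MEM@10 WB@11
I4 mul r3 <- r4,r4: IF@7 ID@9 stall=2 (RAW on I3.r4 (WB@11)) EX@12 MEM@13 WB@14
I5 ld r1 <- r5: IF@9 ID@12 stall=0 (-) EX@13 MEM@14 WB@15
I6 mul r2 <- r2,r3: IF@12 ID@13 stall=1 (RAW on I4.r3 (WB@14)) EX@15 MEM@16 WB@17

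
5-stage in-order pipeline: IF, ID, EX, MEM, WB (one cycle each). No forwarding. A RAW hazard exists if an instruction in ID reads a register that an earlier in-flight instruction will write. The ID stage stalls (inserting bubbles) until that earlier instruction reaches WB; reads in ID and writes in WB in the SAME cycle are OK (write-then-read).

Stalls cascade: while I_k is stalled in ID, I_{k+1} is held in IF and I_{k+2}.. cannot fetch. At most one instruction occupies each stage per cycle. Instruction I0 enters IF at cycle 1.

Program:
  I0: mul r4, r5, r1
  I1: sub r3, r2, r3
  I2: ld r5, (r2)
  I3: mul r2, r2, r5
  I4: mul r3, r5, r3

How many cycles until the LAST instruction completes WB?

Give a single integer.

Answer: 11

Derivation:
I0 mul r4 <- r5,r1: IF@1 ID@2 stall=0 (-) EX@3 MEM@4 WB@5
I1 sub r3 <- r2,r3: IF@2 ID@3 stall=0 (-) EX@4 MEM@5 WB@6
I2 ld r5 <- r2: IF@3 ID@4 stall=0 (-) EX@5 MEM@6 WB@7
I3 mul r2 <- r2,r5: IF@4 ID@5 stall=2 (RAW on I2.r5 (WB@7)) EX@8 MEM@9 WB@10
I4 mul r3 <- r5,r3: IF@5 ID@8 stall=0 (-) EX@9 MEM@10 WB@11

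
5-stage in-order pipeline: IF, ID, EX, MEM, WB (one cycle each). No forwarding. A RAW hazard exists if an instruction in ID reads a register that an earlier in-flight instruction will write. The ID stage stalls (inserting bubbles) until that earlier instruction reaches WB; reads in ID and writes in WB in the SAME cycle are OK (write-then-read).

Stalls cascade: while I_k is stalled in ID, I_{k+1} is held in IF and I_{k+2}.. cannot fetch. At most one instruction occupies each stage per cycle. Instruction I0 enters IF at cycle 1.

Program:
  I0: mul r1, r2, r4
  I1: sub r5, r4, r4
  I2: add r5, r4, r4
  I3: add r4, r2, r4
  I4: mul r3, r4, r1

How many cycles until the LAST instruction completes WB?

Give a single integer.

I0 mul r1 <- r2,r4: IF@1 ID@2 stall=0 (-) EX@3 MEM@4 WB@5
I1 sub r5 <- r4,r4: IF@2 ID@3 stall=0 (-) EX@4 MEM@5 WB@6
I2 add r5 <- r4,r4: IF@3 ID@4 stall=0 (-) EX@5 MEM@6 WB@7
I3 add r4 <- r2,r4: IF@4 ID@5 stall=0 (-) EX@6 MEM@7 WB@8
I4 mul r3 <- r4,r1: IF@5 ID@6 stall=2 (RAW on I3.r4 (WB@8)) EX@9 MEM@10 WB@11

Answer: 11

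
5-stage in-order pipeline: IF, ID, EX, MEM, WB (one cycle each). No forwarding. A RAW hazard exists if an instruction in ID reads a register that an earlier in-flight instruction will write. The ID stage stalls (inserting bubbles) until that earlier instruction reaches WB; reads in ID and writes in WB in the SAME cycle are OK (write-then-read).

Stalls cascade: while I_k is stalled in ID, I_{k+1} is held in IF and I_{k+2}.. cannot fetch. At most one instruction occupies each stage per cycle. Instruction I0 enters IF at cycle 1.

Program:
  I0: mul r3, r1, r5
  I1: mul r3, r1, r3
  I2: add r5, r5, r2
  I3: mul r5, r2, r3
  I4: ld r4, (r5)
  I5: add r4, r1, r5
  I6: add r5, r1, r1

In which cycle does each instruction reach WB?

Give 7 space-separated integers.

Answer: 5 8 9 11 14 15 16

Derivation:
I0 mul r3 <- r1,r5: IF@1 ID@2 stall=0 (-) EX@3 MEM@4 WB@5
I1 mul r3 <- r1,r3: IF@2 ID@3 stall=2 (RAW on I0.r3 (WB@5)) EX@6 MEM@7 WB@8
I2 add r5 <- r5,r2: IF@3 ID@6 stall=0 (-) EX@7 MEM@8 WB@9
I3 mul r5 <- r2,r3: IF@6 ID@7 stall=1 (RAW on I1.r3 (WB@8)) EX@9 MEM@10 WB@11
I4 ld r4 <- r5: IF@7 ID@9 stall=2 (RAW on I3.r5 (WB@11)) EX@12 MEM@13 WB@14
I5 add r4 <- r1,r5: IF@9 ID@12 stall=0 (-) EX@13 MEM@14 WB@15
I6 add r5 <- r1,r1: IF@12 ID@13 stall=0 (-) EX@14 MEM@15 WB@16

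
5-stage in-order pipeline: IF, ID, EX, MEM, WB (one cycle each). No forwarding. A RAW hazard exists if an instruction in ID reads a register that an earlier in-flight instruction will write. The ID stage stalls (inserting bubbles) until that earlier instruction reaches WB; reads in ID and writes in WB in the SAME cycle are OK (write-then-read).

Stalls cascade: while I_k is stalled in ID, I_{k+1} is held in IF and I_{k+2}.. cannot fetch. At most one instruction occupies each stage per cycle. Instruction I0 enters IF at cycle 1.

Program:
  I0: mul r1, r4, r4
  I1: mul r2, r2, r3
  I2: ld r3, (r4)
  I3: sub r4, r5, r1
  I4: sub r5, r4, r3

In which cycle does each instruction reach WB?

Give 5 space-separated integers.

Answer: 5 6 7 8 11

Derivation:
I0 mul r1 <- r4,r4: IF@1 ID@2 stall=0 (-) EX@3 MEM@4 WB@5
I1 mul r2 <- r2,r3: IF@2 ID@3 stall=0 (-) EX@4 MEM@5 WB@6
I2 ld r3 <- r4: IF@3 ID@4 stall=0 (-) EX@5 MEM@6 WB@7
I3 sub r4 <- r5,r1: IF@4 ID@5 stall=0 (-) EX@6 MEM@7 WB@8
I4 sub r5 <- r4,r3: IF@5 ID@6 stall=2 (RAW on I3.r4 (WB@8)) EX@9 MEM@10 WB@11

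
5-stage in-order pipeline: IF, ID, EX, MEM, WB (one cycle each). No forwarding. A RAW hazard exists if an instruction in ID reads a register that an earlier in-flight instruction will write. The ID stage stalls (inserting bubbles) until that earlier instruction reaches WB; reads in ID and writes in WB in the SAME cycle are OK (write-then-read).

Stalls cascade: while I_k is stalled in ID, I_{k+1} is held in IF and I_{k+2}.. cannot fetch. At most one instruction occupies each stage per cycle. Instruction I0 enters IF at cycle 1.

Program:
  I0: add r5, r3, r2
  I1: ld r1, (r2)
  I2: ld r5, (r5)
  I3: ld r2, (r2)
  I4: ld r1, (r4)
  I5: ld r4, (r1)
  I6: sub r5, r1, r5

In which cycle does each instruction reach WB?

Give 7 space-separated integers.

Answer: 5 6 8 9 10 13 14

Derivation:
I0 add r5 <- r3,r2: IF@1 ID@2 stall=0 (-) EX@3 MEM@4 WB@5
I1 ld r1 <- r2: IF@2 ID@3 stall=0 (-) EX@4 MEM@5 WB@6
I2 ld r5 <- r5: IF@3 ID@4 stall=1 (RAW on I0.r5 (WB@5)) EX@6 MEM@7 WB@8
I3 ld r2 <- r2: IF@4 ID@6 stall=0 (-) EX@7 MEM@8 WB@9
I4 ld r1 <- r4: IF@6 ID@7 stall=0 (-) EX@8 MEM@9 WB@10
I5 ld r4 <- r1: IF@7 ID@8 stall=2 (RAW on I4.r1 (WB@10)) EX@11 MEM@12 WB@13
I6 sub r5 <- r1,r5: IF@8 ID@11 stall=0 (-) EX@12 MEM@13 WB@14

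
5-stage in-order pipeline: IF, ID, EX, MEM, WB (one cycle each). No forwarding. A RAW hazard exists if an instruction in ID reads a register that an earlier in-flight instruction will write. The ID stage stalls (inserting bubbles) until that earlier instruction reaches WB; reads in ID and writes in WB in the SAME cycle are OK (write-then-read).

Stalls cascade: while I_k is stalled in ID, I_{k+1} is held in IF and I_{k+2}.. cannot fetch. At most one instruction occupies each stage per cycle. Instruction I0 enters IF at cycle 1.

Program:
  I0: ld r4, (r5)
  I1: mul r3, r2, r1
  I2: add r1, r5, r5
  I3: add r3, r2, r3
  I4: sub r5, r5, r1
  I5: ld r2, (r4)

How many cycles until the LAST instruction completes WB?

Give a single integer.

Answer: 11

Derivation:
I0 ld r4 <- r5: IF@1 ID@2 stall=0 (-) EX@3 MEM@4 WB@5
I1 mul r3 <- r2,r1: IF@2 ID@3 stall=0 (-) EX@4 MEM@5 WB@6
I2 add r1 <- r5,r5: IF@3 ID@4 stall=0 (-) EX@5 MEM@6 WB@7
I3 add r3 <- r2,r3: IF@4 ID@5 stall=1 (RAW on I1.r3 (WB@6)) EX@7 MEM@8 WB@9
I4 sub r5 <- r5,r1: IF@5 ID@7 stall=0 (-) EX@8 MEM@9 WB@10
I5 ld r2 <- r4: IF@7 ID@8 stall=0 (-) EX@9 MEM@10 WB@11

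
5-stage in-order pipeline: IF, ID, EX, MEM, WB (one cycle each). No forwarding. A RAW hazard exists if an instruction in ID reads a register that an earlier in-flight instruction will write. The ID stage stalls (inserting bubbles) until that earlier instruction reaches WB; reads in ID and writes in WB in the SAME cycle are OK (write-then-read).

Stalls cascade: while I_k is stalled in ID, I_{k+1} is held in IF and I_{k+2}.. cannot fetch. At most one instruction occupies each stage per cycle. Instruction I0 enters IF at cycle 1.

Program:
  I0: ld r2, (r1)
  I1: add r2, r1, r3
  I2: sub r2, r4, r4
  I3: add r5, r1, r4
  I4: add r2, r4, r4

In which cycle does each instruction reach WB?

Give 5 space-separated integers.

I0 ld r2 <- r1: IF@1 ID@2 stall=0 (-) EX@3 MEM@4 WB@5
I1 add r2 <- r1,r3: IF@2 ID@3 stall=0 (-) EX@4 MEM@5 WB@6
I2 sub r2 <- r4,r4: IF@3 ID@4 stall=0 (-) EX@5 MEM@6 WB@7
I3 add r5 <- r1,r4: IF@4 ID@5 stall=0 (-) EX@6 MEM@7 WB@8
I4 add r2 <- r4,r4: IF@5 ID@6 stall=0 (-) EX@7 MEM@8 WB@9

Answer: 5 6 7 8 9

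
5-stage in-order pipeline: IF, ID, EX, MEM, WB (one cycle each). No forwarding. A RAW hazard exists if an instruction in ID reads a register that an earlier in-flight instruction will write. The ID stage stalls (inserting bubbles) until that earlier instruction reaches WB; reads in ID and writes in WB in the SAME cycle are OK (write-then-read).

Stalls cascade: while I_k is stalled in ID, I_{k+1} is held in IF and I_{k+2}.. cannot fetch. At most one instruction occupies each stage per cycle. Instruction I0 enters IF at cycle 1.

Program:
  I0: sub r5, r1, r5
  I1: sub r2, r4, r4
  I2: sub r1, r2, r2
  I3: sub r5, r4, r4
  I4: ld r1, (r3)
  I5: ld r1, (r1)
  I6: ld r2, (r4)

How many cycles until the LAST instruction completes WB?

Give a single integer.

Answer: 15

Derivation:
I0 sub r5 <- r1,r5: IF@1 ID@2 stall=0 (-) EX@3 MEM@4 WB@5
I1 sub r2 <- r4,r4: IF@2 ID@3 stall=0 (-) EX@4 MEM@5 WB@6
I2 sub r1 <- r2,r2: IF@3 ID@4 stall=2 (RAW on I1.r2 (WB@6)) EX@7 MEM@8 WB@9
I3 sub r5 <- r4,r4: IF@4 ID@7 stall=0 (-) EX@8 MEM@9 WB@10
I4 ld r1 <- r3: IF@7 ID@8 stall=0 (-) EX@9 MEM@10 WB@11
I5 ld r1 <- r1: IF@8 ID@9 stall=2 (RAW on I4.r1 (WB@11)) EX@12 MEM@13 WB@14
I6 ld r2 <- r4: IF@9 ID@12 stall=0 (-) EX@13 MEM@14 WB@15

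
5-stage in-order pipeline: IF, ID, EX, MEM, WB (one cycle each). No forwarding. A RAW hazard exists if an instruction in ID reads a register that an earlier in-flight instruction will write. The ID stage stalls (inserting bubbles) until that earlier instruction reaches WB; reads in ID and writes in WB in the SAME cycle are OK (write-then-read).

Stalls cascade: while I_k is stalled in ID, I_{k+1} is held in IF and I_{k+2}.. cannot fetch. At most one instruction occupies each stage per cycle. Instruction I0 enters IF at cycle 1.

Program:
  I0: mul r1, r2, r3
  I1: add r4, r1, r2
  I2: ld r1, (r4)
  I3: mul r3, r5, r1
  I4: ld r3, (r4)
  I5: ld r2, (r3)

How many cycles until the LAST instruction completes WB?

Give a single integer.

I0 mul r1 <- r2,r3: IF@1 ID@2 stall=0 (-) EX@3 MEM@4 WB@5
I1 add r4 <- r1,r2: IF@2 ID@3 stall=2 (RAW on I0.r1 (WB@5)) EX@6 MEM@7 WB@8
I2 ld r1 <- r4: IF@3 ID@6 stall=2 (RAW on I1.r4 (WB@8)) EX@9 MEM@10 WB@11
I3 mul r3 <- r5,r1: IF@6 ID@9 stall=2 (RAW on I2.r1 (WB@11)) EX@12 MEM@13 WB@14
I4 ld r3 <- r4: IF@9 ID@12 stall=0 (-) EX@13 MEM@14 WB@15
I5 ld r2 <- r3: IF@12 ID@13 stall=2 (RAW on I4.r3 (WB@15)) EX@16 MEM@17 WB@18

Answer: 18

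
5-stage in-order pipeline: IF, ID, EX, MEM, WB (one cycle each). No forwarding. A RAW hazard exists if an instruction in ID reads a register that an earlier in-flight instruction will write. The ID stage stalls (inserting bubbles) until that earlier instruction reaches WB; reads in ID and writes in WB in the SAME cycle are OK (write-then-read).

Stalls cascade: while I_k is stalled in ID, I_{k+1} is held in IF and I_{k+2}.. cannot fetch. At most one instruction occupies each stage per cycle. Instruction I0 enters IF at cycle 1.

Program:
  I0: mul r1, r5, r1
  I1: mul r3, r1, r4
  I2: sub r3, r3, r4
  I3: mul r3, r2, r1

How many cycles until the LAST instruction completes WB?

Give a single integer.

Answer: 12

Derivation:
I0 mul r1 <- r5,r1: IF@1 ID@2 stall=0 (-) EX@3 MEM@4 WB@5
I1 mul r3 <- r1,r4: IF@2 ID@3 stall=2 (RAW on I0.r1 (WB@5)) EX@6 MEM@7 WB@8
I2 sub r3 <- r3,r4: IF@3 ID@6 stall=2 (RAW on I1.r3 (WB@8)) EX@9 MEM@10 WB@11
I3 mul r3 <- r2,r1: IF@6 ID@9 stall=0 (-) EX@10 MEM@11 WB@12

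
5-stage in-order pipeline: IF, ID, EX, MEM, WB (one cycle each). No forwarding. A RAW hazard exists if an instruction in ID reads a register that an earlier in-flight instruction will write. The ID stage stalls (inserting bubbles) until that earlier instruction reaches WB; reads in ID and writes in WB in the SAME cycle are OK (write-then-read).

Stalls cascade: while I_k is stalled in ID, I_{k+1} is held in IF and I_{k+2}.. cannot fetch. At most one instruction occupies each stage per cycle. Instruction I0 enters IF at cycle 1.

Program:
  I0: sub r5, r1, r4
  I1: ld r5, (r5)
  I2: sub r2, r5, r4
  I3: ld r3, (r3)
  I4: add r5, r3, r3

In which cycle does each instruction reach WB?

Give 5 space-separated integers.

Answer: 5 8 11 12 15

Derivation:
I0 sub r5 <- r1,r4: IF@1 ID@2 stall=0 (-) EX@3 MEM@4 WB@5
I1 ld r5 <- r5: IF@2 ID@3 stall=2 (RAW on I0.r5 (WB@5)) EX@6 MEM@7 WB@8
I2 sub r2 <- r5,r4: IF@3 ID@6 stall=2 (RAW on I1.r5 (WB@8)) EX@9 MEM@10 WB@11
I3 ld r3 <- r3: IF@6 ID@9 stall=0 (-) EX@10 MEM@11 WB@12
I4 add r5 <- r3,r3: IF@9 ID@10 stall=2 (RAW on I3.r3 (WB@12)) EX@13 MEM@14 WB@15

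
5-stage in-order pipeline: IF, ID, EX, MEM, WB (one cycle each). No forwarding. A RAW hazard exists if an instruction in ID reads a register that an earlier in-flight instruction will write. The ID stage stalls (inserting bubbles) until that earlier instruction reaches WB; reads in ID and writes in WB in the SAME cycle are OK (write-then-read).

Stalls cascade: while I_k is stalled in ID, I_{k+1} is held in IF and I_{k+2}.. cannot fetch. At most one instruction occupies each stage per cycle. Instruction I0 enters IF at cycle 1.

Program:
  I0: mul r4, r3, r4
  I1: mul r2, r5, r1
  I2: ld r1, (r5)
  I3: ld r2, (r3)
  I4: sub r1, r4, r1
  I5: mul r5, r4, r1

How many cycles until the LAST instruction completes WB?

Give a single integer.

I0 mul r4 <- r3,r4: IF@1 ID@2 stall=0 (-) EX@3 MEM@4 WB@5
I1 mul r2 <- r5,r1: IF@2 ID@3 stall=0 (-) EX@4 MEM@5 WB@6
I2 ld r1 <- r5: IF@3 ID@4 stall=0 (-) EX@5 MEM@6 WB@7
I3 ld r2 <- r3: IF@4 ID@5 stall=0 (-) EX@6 MEM@7 WB@8
I4 sub r1 <- r4,r1: IF@5 ID@6 stall=1 (RAW on I2.r1 (WB@7)) EX@8 MEM@9 WB@10
I5 mul r5 <- r4,r1: IF@6 ID@8 stall=2 (RAW on I4.r1 (WB@10)) EX@11 MEM@12 WB@13

Answer: 13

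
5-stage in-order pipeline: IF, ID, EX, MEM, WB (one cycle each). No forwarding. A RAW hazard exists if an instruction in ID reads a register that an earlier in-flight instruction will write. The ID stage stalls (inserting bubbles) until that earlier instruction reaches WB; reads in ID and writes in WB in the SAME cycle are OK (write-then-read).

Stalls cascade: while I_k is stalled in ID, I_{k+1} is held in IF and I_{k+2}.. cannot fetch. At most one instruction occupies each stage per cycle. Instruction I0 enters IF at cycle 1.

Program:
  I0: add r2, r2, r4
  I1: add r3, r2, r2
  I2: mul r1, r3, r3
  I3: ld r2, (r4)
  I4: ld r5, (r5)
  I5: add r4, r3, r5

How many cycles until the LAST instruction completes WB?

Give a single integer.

I0 add r2 <- r2,r4: IF@1 ID@2 stall=0 (-) EX@3 MEM@4 WB@5
I1 add r3 <- r2,r2: IF@2 ID@3 stall=2 (RAW on I0.r2 (WB@5)) EX@6 MEM@7 WB@8
I2 mul r1 <- r3,r3: IF@3 ID@6 stall=2 (RAW on I1.r3 (WB@8)) EX@9 MEM@10 WB@11
I3 ld r2 <- r4: IF@6 ID@9 stall=0 (-) EX@10 MEM@11 WB@12
I4 ld r5 <- r5: IF@9 ID@10 stall=0 (-) EX@11 MEM@12 WB@13
I5 add r4 <- r3,r5: IF@10 ID@11 stall=2 (RAW on I4.r5 (WB@13)) EX@14 MEM@15 WB@16

Answer: 16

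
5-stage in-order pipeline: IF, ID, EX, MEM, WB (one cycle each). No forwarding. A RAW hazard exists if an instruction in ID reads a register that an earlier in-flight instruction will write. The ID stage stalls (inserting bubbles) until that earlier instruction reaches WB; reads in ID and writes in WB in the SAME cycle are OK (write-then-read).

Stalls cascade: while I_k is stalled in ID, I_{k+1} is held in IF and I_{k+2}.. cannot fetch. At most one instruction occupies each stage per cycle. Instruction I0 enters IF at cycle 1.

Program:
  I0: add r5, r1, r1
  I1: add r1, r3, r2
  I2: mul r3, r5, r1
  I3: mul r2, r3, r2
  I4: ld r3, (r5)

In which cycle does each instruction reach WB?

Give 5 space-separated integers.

I0 add r5 <- r1,r1: IF@1 ID@2 stall=0 (-) EX@3 MEM@4 WB@5
I1 add r1 <- r3,r2: IF@2 ID@3 stall=0 (-) EX@4 MEM@5 WB@6
I2 mul r3 <- r5,r1: IF@3 ID@4 stall=2 (RAW on I1.r1 (WB@6)) EX@7 MEM@8 WB@9
I3 mul r2 <- r3,r2: IF@4 ID@7 stall=2 (RAW on I2.r3 (WB@9)) EX@10 MEM@11 WB@12
I4 ld r3 <- r5: IF@7 ID@10 stall=0 (-) EX@11 MEM@12 WB@13

Answer: 5 6 9 12 13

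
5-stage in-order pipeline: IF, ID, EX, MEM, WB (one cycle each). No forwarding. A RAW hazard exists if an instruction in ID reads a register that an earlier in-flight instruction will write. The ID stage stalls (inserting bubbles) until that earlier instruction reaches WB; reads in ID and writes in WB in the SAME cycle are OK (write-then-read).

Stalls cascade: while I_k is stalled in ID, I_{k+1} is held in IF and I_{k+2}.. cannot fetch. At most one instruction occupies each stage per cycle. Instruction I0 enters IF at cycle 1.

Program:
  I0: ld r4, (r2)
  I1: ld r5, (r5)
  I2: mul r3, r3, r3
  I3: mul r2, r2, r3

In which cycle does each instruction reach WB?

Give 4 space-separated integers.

I0 ld r4 <- r2: IF@1 ID@2 stall=0 (-) EX@3 MEM@4 WB@5
I1 ld r5 <- r5: IF@2 ID@3 stall=0 (-) EX@4 MEM@5 WB@6
I2 mul r3 <- r3,r3: IF@3 ID@4 stall=0 (-) EX@5 MEM@6 WB@7
I3 mul r2 <- r2,r3: IF@4 ID@5 stall=2 (RAW on I2.r3 (WB@7)) EX@8 MEM@9 WB@10

Answer: 5 6 7 10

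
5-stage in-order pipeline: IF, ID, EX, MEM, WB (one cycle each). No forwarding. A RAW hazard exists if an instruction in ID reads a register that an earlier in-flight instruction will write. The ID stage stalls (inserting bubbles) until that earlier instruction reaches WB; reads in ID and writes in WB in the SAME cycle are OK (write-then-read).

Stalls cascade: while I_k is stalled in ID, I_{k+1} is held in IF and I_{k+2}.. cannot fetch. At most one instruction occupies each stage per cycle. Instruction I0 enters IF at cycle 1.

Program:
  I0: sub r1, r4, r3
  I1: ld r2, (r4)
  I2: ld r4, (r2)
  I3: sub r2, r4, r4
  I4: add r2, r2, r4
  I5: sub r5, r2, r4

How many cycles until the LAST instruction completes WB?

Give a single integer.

Answer: 18

Derivation:
I0 sub r1 <- r4,r3: IF@1 ID@2 stall=0 (-) EX@3 MEM@4 WB@5
I1 ld r2 <- r4: IF@2 ID@3 stall=0 (-) EX@4 MEM@5 WB@6
I2 ld r4 <- r2: IF@3 ID@4 stall=2 (RAW on I1.r2 (WB@6)) EX@7 MEM@8 WB@9
I3 sub r2 <- r4,r4: IF@4 ID@7 stall=2 (RAW on I2.r4 (WB@9)) EX@10 MEM@11 WB@12
I4 add r2 <- r2,r4: IF@7 ID@10 stall=2 (RAW on I3.r2 (WB@12)) EX@13 MEM@14 WB@15
I5 sub r5 <- r2,r4: IF@10 ID@13 stall=2 (RAW on I4.r2 (WB@15)) EX@16 MEM@17 WB@18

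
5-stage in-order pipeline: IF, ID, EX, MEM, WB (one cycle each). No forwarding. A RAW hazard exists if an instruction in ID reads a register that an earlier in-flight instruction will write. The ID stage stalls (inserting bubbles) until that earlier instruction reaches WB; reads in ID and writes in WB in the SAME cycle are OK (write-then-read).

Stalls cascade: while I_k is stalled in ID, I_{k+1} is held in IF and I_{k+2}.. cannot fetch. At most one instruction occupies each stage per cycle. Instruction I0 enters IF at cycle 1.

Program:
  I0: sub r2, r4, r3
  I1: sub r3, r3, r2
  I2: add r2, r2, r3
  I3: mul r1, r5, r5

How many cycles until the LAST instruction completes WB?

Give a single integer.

I0 sub r2 <- r4,r3: IF@1 ID@2 stall=0 (-) EX@3 MEM@4 WB@5
I1 sub r3 <- r3,r2: IF@2 ID@3 stall=2 (RAW on I0.r2 (WB@5)) EX@6 MEM@7 WB@8
I2 add r2 <- r2,r3: IF@3 ID@6 stall=2 (RAW on I1.r3 (WB@8)) EX@9 MEM@10 WB@11
I3 mul r1 <- r5,r5: IF@6 ID@9 stall=0 (-) EX@10 MEM@11 WB@12

Answer: 12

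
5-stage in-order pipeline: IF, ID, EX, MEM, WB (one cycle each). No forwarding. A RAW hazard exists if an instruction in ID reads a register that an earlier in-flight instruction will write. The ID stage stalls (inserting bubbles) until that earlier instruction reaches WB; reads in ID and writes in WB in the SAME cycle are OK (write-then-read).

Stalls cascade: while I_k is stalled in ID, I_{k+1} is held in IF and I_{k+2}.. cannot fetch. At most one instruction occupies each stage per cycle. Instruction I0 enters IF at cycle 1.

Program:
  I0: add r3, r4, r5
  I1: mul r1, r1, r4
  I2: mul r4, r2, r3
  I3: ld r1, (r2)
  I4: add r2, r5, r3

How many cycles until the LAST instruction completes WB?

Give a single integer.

I0 add r3 <- r4,r5: IF@1 ID@2 stall=0 (-) EX@3 MEM@4 WB@5
I1 mul r1 <- r1,r4: IF@2 ID@3 stall=0 (-) EX@4 MEM@5 WB@6
I2 mul r4 <- r2,r3: IF@3 ID@4 stall=1 (RAW on I0.r3 (WB@5)) EX@6 MEM@7 WB@8
I3 ld r1 <- r2: IF@4 ID@6 stall=0 (-) EX@7 MEM@8 WB@9
I4 add r2 <- r5,r3: IF@6 ID@7 stall=0 (-) EX@8 MEM@9 WB@10

Answer: 10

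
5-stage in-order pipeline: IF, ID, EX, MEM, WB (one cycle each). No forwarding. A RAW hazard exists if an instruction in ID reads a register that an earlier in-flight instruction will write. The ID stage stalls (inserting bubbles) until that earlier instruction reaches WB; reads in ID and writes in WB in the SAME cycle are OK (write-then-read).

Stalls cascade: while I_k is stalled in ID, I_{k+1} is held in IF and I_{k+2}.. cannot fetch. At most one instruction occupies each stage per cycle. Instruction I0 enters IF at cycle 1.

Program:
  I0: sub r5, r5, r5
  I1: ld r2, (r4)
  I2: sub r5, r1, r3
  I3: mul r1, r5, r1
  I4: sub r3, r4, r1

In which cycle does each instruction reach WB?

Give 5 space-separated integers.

I0 sub r5 <- r5,r5: IF@1 ID@2 stall=0 (-) EX@3 MEM@4 WB@5
I1 ld r2 <- r4: IF@2 ID@3 stall=0 (-) EX@4 MEM@5 WB@6
I2 sub r5 <- r1,r3: IF@3 ID@4 stall=0 (-) EX@5 MEM@6 WB@7
I3 mul r1 <- r5,r1: IF@4 ID@5 stall=2 (RAW on I2.r5 (WB@7)) EX@8 MEM@9 WB@10
I4 sub r3 <- r4,r1: IF@5 ID@8 stall=2 (RAW on I3.r1 (WB@10)) EX@11 MEM@12 WB@13

Answer: 5 6 7 10 13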